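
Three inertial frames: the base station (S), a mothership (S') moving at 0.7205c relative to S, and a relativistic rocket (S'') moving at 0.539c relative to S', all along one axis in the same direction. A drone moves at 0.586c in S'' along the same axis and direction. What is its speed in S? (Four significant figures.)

Apply u = (u'+v)/(1+u'v) twice. Drone in the mothership frame: (0.586+0.539)/(1+0.586·0.539) = 1.125/1.315854 = 0.85496c.
That velocity, transformed to the rest frame of the base station: (0.85496+0.7205)/(1+0.85496·0.7205) = 1.57546/1.61599868 = 0.97491c.

0.9749c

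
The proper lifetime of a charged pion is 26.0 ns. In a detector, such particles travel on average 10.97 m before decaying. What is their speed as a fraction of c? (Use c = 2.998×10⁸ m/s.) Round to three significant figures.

Let x = d/(cτ) = 10.97 m / (2.998×10⁸ m/s × 2.600×10^-8 s) = 1.4073. Since d = βγcτ, x = βγ = β/√(1−β²).
Solving: β² = x²/(1+x²) = 1.98049/2.98049 = 0.664485, so β = 0.815.

0.815c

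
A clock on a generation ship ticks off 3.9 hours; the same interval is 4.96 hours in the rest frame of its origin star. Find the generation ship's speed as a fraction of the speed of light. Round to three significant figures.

γ = Δt/Δτ = 4.96/3.9 = 1.2718.
β = √(1 − 1/γ²) = √(1 − 0.618247) = √0.381753 = 0.618.

0.618c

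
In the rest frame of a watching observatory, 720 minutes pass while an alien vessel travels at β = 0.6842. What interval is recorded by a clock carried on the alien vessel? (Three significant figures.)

525 minutes

β² = 0.46812964, so γ = 1/√0.53187036 = 1.3712.
The alien vessel's clock runs slow as seen from a watching observatory, so Δτ = Δt/γ = 720/1.3712 = 525 minutes.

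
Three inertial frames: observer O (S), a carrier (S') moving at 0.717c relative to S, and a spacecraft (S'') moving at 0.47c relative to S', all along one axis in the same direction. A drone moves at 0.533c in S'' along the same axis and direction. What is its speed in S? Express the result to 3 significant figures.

Apply u = (u'+v)/(1+u'v) twice. Drone in the carrier frame: (0.533+0.47)/(1+0.533·0.47) = 1.003/1.25051 = 0.80207c.
That velocity, transformed to the rest frame of observer O: (0.80207+0.717)/(1+0.80207·0.717) = 1.51907/1.57508419 = 0.96444c.

0.964c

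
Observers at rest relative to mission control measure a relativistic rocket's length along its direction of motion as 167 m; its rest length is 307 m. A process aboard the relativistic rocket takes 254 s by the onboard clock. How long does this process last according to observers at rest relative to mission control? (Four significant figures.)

466.9 s

γ = L₀/L = 307/167 = 1.83832.
Δt = γΔτ = 1.83832 × 254 = 466.9 s.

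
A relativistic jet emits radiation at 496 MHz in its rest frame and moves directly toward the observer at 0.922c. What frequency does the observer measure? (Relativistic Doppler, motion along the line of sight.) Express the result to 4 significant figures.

Relativistic Doppler (source moving toward): f_obs = f_src · √((1+β)/(1−β)).
With β = 0.922: factor = √(1.922/0.078) = 4.964.
f_obs = 496 × 4.964 = 2462 MHz.

2462 MHz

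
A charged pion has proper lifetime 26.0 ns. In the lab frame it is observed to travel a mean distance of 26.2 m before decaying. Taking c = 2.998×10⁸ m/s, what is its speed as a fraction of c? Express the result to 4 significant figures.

d = βγcτ ⇒ βγ = d/(cτ) = 26.20 m / (7.7948 m) = 3.3612.
β = (βγ)/√(1+(βγ)²) = 3.3612/√12.2977 = 0.9585.

0.9585c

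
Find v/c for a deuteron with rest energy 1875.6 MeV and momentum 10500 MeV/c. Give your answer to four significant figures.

0.9844

pc/(mc²) = 10500/1875.6 = 5.5982 = βγ = β/√(1−β²).
So β² = x²/(1 + x²) with x = 5.5982: x² = 31.3398, β² = 31.3398/32.3398 = 0.969078, β = 0.9844.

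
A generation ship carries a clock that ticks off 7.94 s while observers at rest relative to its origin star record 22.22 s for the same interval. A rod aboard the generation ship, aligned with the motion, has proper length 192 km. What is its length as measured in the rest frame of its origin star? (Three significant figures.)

The time-dilation ratio gives γ = 22.22/7.94 = 2.79849.
The rod contracts by the same γ: 192 km / 2.79849 = 68.6 km.

68.6 km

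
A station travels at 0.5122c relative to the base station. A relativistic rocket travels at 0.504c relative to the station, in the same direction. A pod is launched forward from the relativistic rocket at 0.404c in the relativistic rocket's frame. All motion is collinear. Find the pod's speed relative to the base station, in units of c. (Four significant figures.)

0.9136c

Compose velocities in two stages. Stage 1 (into S'): u₁ = (0.404+0.504)/(1+0.404×0.504) = 0.75439.
Stage 2 (into S): u = (0.75439+0.5122)/(1+0.75439×0.5122) = 0.91358, so the speed is 0.9136c.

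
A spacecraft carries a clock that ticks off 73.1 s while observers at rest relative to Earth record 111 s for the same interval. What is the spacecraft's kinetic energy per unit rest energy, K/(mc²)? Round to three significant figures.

0.518

γ = Δt/Δτ = 111/73.1 = 1.51847.
K/(mc²) = γ − 1 = 1.51847 − 1 = 0.518.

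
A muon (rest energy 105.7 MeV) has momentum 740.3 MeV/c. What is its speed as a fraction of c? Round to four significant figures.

0.9900c

βγ = pc/(mc²) = 740.3/105.7 = 7.0038.
Since γ² = 1 + (βγ)² = 50.0532, γ = √50.0532 = 7.07483, and β = (βγ)/γ = 7.0038/7.07483 = 0.9900.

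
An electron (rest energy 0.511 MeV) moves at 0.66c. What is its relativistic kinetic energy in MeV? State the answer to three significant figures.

0.169 MeV

With β = 0.66, γ = 1/√(1 − 0.66²) = 1/√0.5644 = 1.33109.
Kinetic energy: K = (γ − 1)mc² = (1.33109 − 1) × 0.511 MeV = 0.33109 × 0.511 = 0.169 MeV.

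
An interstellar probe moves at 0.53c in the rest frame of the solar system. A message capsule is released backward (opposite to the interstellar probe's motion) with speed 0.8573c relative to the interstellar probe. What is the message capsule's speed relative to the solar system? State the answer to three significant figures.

In units of c, u = (u' + v)/(1 + u'v) with u' = −0.8573 and v = 0.53.
Numerator: −0.8573 + 0.53 = −0.3273. Denominator: 1 + (−0.8573)(0.53) = 0.545631.
u = −0.3273/0.545631 = −0.59986, so the speed is 0.600c.

0.600c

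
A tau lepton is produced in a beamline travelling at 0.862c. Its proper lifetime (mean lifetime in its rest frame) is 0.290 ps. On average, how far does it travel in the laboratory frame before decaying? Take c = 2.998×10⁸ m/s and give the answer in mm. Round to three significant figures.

0.148 mm

γ = 1/√(1 − β²) = 1/√(1 − 0.743044) = 1/√0.256956 = 1/0.506908 = 1.9727.
Lab-frame lifetime: Δt = γτ = 1.9727 × 0.290 ps = 0.57208 ps.
Distance: d = vΔt = 0.862 × 2.998×10⁸ m/s × 5.7208×10^-13 s = 1.48×10^-4 m = 0.148 mm.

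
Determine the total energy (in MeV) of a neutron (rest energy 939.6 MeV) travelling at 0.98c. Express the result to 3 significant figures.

4720 MeV

With β = 0.98, γ = 1/√(1 − 0.98²) = 1/√0.0396 = 5.0252.
Total energy: E = γmc² = 5.0252 × 939.6 MeV = 4720 MeV.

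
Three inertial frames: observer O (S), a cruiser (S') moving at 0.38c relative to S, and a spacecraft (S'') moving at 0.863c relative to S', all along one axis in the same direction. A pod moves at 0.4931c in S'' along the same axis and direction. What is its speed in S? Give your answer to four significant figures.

Apply u = (u'+v)/(1+u'v) twice. Pod in the cruiser frame: (0.4931+0.863)/(1+0.4931·0.863) = 1.3561/1.4255453 = 0.95129c.
That velocity, transformed to the rest frame of observer O: (0.95129+0.38)/(1+0.95129·0.38) = 1.33129/1.3614902 = 0.97782c.

0.9778c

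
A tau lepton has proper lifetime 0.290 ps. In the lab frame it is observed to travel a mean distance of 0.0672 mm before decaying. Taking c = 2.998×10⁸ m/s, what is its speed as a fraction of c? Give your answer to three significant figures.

Lab distance = (lab lifetime)·v = γτ·βc, so βγ = d/(cτ) = 6.720×10^-5/(2.998×10⁸ × 2.900×10^-13) = 0.77293.
With βγ = 0.77293: γ² = 1 + (βγ)² = 1.597421, and β = (βγ)/γ = 0.77293/1.26389 = 0.612.

0.612c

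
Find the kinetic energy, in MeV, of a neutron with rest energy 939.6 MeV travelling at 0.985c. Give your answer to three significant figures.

With β = 0.985, γ = 1/√(1 − 0.985²) = 1/√0.029775 = 5.7953.
Kinetic energy: K = (γ − 1)mc² = (5.7953 − 1) × 939.6 MeV = 4.7953 × 939.6 = 4510 MeV.

4510 MeV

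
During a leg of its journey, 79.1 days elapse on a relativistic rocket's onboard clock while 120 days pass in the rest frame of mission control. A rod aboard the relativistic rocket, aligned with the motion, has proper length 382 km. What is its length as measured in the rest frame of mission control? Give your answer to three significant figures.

γ = Δt/Δτ = 120/79.1 = 1.51707.
L = L₀/γ = 382/1.51707 = 252 km.

252 km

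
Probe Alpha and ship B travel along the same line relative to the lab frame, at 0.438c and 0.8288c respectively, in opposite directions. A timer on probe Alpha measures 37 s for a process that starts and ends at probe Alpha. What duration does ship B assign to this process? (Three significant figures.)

Speed of probe Alpha in ship B's frame: u = (v_A + v_B)/(1 + v_A v_B/c²) = (0.438 + 0.8288)/(1 + 0.438×0.8288) = 1.2668/1.3630144 = 0.92941; |u| = 0.92941c.
γ for this relative speed: γ = 1/√(1 − 0.863803) = 2.7097.
The clock on probe Alpha records proper time, so ship B measures Δt = γΔτ = 2.7097 × 37 = 100 s.

100 s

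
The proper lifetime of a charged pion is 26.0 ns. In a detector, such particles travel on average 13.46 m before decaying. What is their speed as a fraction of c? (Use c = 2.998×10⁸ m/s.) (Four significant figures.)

d = βγcτ ⇒ βγ = d/(cτ) = 13.46 m / (7.7948 m) = 1.7268.
β = (βγ)/√(1+(βγ)²) = 1.7268/√3.98184 = 0.8654.

0.8654c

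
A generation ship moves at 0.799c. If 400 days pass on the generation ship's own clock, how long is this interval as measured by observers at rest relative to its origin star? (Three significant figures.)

Lorentz factor: γ = (1 − 0.638401)^(−1/2) = 1.663.
Time dilation: Δt = γ·Δτ = 1.663 × 400 = 665 days.

665 days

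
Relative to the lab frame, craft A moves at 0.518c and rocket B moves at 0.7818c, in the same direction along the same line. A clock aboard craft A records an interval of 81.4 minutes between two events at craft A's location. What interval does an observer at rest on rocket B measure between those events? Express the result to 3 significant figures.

90.8 minutes

Transform craft A's velocity into rocket B's frame: (0.518 − 0.7818)/(1 − 0.518·0.7818) = −0.2638/0.5950276, so the relative speed is 0.44334c.
γ for this relative speed: γ = 1/√(1 − 0.19655) = 1.1156.
Craft A's interval is proper; time dilation gives Δt_B = γΔτ = 1.1156 × 81.4 minutes = 90.8 minutes.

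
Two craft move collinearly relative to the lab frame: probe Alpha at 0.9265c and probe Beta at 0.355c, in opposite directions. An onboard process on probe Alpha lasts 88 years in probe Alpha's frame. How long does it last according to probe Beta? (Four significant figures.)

332.4 years

The velocity of probe Alpha relative to probe Beta is (0.9265 + 0.355)c / (1 + 0.9265×0.355) = 0.96433c; relative speed 0.96433c.
γ for this relative speed: γ = 1/√(1 − 0.929932) = 3.7778.
Probe Alpha's interval is proper; time dilation gives Δt_B = γΔτ = 3.7778 × 88 years = 332.4 years.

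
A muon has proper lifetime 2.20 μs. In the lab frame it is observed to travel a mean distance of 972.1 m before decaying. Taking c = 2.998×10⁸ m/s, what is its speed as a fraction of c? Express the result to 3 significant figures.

Lab distance = (lab lifetime)·v = γτ·βc, so βγ = d/(cτ) = 972.1/(2.998×10⁸ × 2.200×10^-6) = 1.4739.
With βγ = 1.4739: γ² = 1 + (βγ)² = 3.17238, and β = (βγ)/γ = 1.4739/1.78112 = 0.828.

0.828c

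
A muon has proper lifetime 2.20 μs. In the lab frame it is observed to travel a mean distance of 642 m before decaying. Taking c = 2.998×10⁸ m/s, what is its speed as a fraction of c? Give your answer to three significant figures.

0.698c

d = βγcτ ⇒ βγ = d/(cτ) = 642.0 m / (659.56 m) = 0.97338.
β = (βγ)/√(1+(βγ)²) = 0.97338/√1.947469 = 0.698.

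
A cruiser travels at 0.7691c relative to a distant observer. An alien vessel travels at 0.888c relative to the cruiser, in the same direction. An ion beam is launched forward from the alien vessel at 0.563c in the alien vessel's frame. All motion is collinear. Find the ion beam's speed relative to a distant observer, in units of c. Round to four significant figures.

First combine the ion beam and alien vessel (S''→S'): u₁ = (0.563 + 0.888)/(1 + 0.563×0.888) = 1.451/1.499944 = 0.96737.
Then combine with the cruiser (S'→S): u = (0.96737 + 0.7691)/(1 + 0.96737×0.7691) = 1.73647/1.744004267 = 0.99568.

0.9957c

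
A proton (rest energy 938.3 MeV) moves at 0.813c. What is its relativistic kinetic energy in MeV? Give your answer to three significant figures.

Lorentz factor: γ = (1 − 0.660969)^(−1/2) = 1.71743.
Kinetic energy: K = (γ − 1)mc² = (1.71743 − 1) × 938.3 MeV = 0.71743 × 938.3 = 673 MeV.

673 MeV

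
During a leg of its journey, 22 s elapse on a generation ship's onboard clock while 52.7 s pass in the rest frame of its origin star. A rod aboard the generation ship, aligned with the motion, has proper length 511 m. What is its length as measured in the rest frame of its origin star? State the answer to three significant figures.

γ = Δt/Δτ = 52.7/22 = 2.39545.
The rod contracts by the same γ: 511 m / 2.39545 = 213 m.

213 m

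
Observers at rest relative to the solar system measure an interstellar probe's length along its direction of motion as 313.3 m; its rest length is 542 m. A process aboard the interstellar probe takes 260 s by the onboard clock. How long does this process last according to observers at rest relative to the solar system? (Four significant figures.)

From L = L₀/γ: γ = 542/313.3 = 1.72997.
Δt = γΔτ = 1.72997 × 260 = 449.8 s.

449.8 s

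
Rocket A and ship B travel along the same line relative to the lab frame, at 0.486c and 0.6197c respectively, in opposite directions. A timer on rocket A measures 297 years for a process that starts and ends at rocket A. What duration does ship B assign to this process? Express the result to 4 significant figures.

563.4 years

The velocity of rocket A relative to ship B is (0.486 + 0.6197)c / (1 + 0.486×0.6197) = 0.84977c; relative speed 0.84977c.
At |u| = 0.84977c, γ = (1 − 0.722109)^(−1/2) = 1.897.
The clock on rocket A records proper time, so ship B measures Δt = γΔτ = 1.897 × 297 = 563.4 years.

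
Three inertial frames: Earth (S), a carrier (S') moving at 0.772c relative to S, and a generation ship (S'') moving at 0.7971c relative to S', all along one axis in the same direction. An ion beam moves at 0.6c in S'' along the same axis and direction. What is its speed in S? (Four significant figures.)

Compose velocities in two stages. Stage 1 (into S'): u₁ = (0.6+0.7971)/(1+0.6×0.7971) = 0.9451.
Stage 2 (into S): u = (0.9451+0.772)/(1+0.9451×0.772) = 0.99276, so the speed is 0.9928c.

0.9928c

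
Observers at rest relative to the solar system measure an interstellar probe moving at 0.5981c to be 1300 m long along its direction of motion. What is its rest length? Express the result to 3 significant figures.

1620 m

γ = 1/√(1 − β²) = 1/√(1 − 0.35772361) = 1/√0.64227639 = 1/0.801421 = 1.2478.
Proper length: L₀ = γ·L = 1.2478 × 1300 = 1620 m.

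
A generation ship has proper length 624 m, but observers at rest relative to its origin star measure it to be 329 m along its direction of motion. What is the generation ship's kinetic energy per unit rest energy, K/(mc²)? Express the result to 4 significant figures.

From L = L₀/γ: γ = 624/329 = 1.89666.
Since K = (γ−1)mc², K/(mc²) = 1.89666 − 1 = 0.8967.

0.8967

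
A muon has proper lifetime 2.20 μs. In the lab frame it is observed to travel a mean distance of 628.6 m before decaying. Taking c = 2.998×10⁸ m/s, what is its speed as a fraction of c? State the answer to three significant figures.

Lab distance = (lab lifetime)·v = γτ·βc, so βγ = d/(cτ) = 628.6/(2.998×10⁸ × 2.200×10^-6) = 0.95306.
With βγ = 0.95306: γ² = 1 + (βγ)² = 1.908323, and β = (βγ)/γ = 0.95306/1.38142 = 0.690.

0.690c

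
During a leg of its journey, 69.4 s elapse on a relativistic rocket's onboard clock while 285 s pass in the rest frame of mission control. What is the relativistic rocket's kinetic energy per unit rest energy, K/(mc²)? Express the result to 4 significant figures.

The time-dilation ratio gives γ = 285/69.4 = 4.10663.
K/(mc²) = γ − 1 = 4.10663 − 1 = 3.107.

3.107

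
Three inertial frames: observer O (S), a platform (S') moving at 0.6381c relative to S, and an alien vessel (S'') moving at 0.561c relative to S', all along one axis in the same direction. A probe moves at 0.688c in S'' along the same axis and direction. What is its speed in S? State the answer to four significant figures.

0.9773c

Compose velocities in two stages. Stage 1 (into S'): u₁ = (0.688+0.561)/(1+0.688×0.561) = 0.90118.
Stage 2 (into S): u = (0.90118+0.6381)/(1+0.90118×0.6381) = 0.97729, so the speed is 0.9773c.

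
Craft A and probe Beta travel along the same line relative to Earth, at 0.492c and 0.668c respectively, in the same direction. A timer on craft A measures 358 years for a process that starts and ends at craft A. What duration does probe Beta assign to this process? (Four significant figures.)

371.0 years

The velocity of craft A relative to probe Beta is (0.492 − 0.668)c / (1 − 0.492×0.668) = −0.26216c; relative speed 0.26216c.
At |u| = 0.26216c, γ = (1 − 0.0687279)^(−1/2) = 1.0362.
The clock on craft A records proper time, so probe Beta measures Δt = γΔτ = 1.0362 × 358 = 371.0 years.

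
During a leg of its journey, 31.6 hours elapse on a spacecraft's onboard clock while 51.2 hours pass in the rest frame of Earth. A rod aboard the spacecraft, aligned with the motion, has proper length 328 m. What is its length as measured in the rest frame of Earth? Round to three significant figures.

γ = Δt/Δτ = 51.2/31.6 = 1.62025.
L = L₀/γ = 328/1.62025 = 202 m.

202 m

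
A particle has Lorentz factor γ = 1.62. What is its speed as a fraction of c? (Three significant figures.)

β = √(1 − 1/γ²) = √(1 − 1/2.6244) = √0.618961 = 0.787.

0.787c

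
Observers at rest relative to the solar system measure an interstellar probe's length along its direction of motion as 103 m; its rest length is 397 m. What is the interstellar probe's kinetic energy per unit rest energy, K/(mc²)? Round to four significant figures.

2.854

Length contraction gives γ = L₀/L = 397/103 = 3.85437.
K/(mc²) = γ − 1 = 3.85437 − 1 = 2.854.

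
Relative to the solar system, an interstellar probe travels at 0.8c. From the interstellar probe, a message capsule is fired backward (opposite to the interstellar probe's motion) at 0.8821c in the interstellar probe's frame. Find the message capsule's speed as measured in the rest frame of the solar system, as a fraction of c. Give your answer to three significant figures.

Relativistic velocity addition: u = (u' + v)/(1 + u'v/c²), with u' = −0.8821c and v = 0.8c.
Numerator: −0.8821 + 0.8 = −0.0821. Denominator: 1 + (−0.8821)(0.8) = 0.29432.
u = −0.0821/0.29432 = −0.27895, so the speed is 0.279c.

0.279c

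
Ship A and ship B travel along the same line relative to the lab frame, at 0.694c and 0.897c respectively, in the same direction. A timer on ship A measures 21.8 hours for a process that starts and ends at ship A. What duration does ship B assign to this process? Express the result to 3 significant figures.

Speed of ship A in ship B's frame: u = (v_A − v_B)/(1 − v_A v_B/c²) = (0.694 − 0.897)/(1 − 0.694×0.897) = −0.203/0.377482 = −0.53777; |u| = 0.53777c.
At |u| = 0.53777c, γ = (1 − 0.289197)^(−1/2) = 1.1861.
The clock on ship A records proper time, so ship B measures Δt = γΔτ = 1.1861 × 21.8 = 25.9 hours.

25.9 hours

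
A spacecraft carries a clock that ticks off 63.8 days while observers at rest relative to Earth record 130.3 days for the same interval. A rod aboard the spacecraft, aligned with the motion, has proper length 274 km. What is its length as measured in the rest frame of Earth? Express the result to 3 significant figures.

134 km

From Δt = γΔτ: γ = 130.3/63.8 = 2.04232.
The rod contracts by the same γ: 274 km / 2.04232 = 134 km.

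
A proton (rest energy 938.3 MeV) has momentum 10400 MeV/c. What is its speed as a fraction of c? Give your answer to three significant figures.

pc/(mc²) = 10400/938.3 = 11.084 = βγ = β/√(1−β²).
So β² = x²/(1 + x²) with x = 11.084: x² = 122.855, β² = 122.855/123.855 = 0.991926, β = 0.996.

0.996c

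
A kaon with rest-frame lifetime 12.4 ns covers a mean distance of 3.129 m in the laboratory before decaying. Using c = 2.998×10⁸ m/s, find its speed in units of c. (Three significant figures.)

0.644c

Lab distance = (lab lifetime)·v = γτ·βc, so βγ = d/(cτ) = 3.129/(2.998×10⁸ × 1.240×10^-8) = 0.84169.
With βγ = 0.84169: γ² = 1 + (βγ)² = 1.708442, and β = (βγ)/γ = 0.84169/1.30707 = 0.644.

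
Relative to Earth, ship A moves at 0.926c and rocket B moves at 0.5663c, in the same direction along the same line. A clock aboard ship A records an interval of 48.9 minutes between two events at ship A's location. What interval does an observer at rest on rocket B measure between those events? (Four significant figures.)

Speed of ship A in rocket B's frame: u = (v_A − v_B)/(1 − v_A v_B/c²) = (0.926 − 0.5663)/(1 − 0.926×0.5663) = 0.3597/0.4756062 = 0.7563; |u| = 0.7563c.
At |u| = 0.7563c, γ = (1 − 0.57199)^(−1/2) = 1.5285.
Ship A's interval is proper; time dilation gives Δt_B = γΔτ = 1.5285 × 48.9 minutes = 74.74 minutes.

74.74 minutes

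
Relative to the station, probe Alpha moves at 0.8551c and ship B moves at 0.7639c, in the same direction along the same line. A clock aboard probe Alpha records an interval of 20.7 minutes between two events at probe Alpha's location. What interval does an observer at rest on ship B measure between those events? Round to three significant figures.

21.5 minutes

Transform probe Alpha's velocity into ship B's frame: (0.8551 − 0.7639)/(1 − 0.8551·0.7639) = 0.0912/0.34678911, so the relative speed is 0.26298c.
At |u| = 0.26298c, γ = (1 − 0.0691585)^(−1/2) = 1.0365.
Probe Alpha's interval is proper; time dilation gives Δt_B = γΔτ = 1.0365 × 20.7 minutes = 21.5 minutes.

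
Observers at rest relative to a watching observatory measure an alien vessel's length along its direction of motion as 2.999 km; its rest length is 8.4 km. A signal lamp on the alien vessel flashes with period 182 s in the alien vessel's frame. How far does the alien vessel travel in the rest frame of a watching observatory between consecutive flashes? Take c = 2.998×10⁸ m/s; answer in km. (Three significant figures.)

1.43×10^8 km

Length contraction gives γ = L₀/L = 8.4/2.999 = 2.80093.
β = √(1 − 1/γ²) = 0.9341. Lab-frame period = γτ = 2.80093×182 s = 509.77 s. Distance = βc × γτ = 0.9341 × 2.998×10⁸ m/s × 509.77 s = 1.4276×10^11 m = 1.43×10^8 km.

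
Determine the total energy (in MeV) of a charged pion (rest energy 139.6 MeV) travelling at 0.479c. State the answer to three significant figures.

159 MeV

Lorentz factor: γ = (1 − 0.229441)^(−1/2) = 1.1392.
Total energy: E = γmc² = 1.1392 × 139.6 MeV = 159 MeV.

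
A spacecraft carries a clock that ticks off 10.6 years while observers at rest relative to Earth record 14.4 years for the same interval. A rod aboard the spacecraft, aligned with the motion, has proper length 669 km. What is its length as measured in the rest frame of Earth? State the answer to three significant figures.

492 km

From Δt = γΔτ: γ = 14.4/10.6 = 1.35849.
The rod contracts by the same γ: 669 km / 1.35849 = 492 km.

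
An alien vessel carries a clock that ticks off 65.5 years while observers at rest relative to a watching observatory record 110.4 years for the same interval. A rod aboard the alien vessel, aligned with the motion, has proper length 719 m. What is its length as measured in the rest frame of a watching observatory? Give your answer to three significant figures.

γ = Δt/Δτ = 110.4/65.5 = 1.6855.
The rod contracts by the same γ: 719 m / 1.6855 = 427 m.

427 m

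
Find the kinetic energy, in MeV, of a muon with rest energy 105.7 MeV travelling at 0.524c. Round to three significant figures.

18.4 MeV

Lorentz factor: γ = (1 − 0.274576)^(−1/2) = 1.1741.
Kinetic energy: K = (γ − 1)mc² = (1.1741 − 1) × 105.7 MeV = 0.1741 × 105.7 = 18.4 MeV.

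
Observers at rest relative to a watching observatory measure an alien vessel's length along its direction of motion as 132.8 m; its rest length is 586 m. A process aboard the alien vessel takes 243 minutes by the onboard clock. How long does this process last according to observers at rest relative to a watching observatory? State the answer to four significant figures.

1072 minutes

From L = L₀/γ: γ = 586/132.8 = 4.41265.
The same γ dilates the second interval: 4.41265 × 243 minutes = 1072 minutes.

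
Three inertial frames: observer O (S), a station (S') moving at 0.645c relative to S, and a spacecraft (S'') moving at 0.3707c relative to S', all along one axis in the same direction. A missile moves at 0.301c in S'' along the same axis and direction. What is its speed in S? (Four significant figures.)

0.8989c

Compose velocities in two stages. Stage 1 (into S'): u₁ = (0.301+0.3707)/(1+0.301×0.3707) = 0.60427.
Stage 2 (into S): u = (0.60427+0.645)/(1+0.60427×0.645) = 0.89891, so the speed is 0.8989c.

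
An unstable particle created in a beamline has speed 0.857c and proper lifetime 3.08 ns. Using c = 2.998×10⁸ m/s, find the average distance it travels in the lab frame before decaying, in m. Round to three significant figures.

γ = 1/√(1 − β²) = 1/√(1 − 0.734449) = 1/√0.265551 = 1/0.515316 = 1.9406.
Lab-frame lifetime: Δt = γτ = 1.9406 × 3.08 ns = 5.977 ns.
Distance: d = vΔt = 0.857 × 2.998×10⁸ m/s × 5.9770×10^-9 s = 1.54 m.

1.54 m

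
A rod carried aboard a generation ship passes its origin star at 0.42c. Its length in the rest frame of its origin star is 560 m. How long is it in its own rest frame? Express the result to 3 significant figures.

Lorentz factor: γ = (1 − 0.1764)^(−1/2) = 1.1019.
Proper length: L₀ = γ·L = 1.1019 × 560 = 617 m.

617 m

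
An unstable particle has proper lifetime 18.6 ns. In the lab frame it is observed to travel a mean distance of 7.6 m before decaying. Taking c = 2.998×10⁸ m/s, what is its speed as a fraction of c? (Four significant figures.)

Lab distance = (lab lifetime)·v = γτ·βc, so βγ = d/(cτ) = 7.600/(2.998×10⁸ × 1.860×10^-8) = 1.3629.
With βγ = 1.3629: γ² = 1 + (βγ)² = 2.8575, and β = (βγ)/γ = 1.3629/1.69041 = 0.8063.

0.8063c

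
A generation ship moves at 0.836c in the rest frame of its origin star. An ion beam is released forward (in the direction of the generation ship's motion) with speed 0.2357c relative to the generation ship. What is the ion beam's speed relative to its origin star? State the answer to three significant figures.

Relativistic velocity addition: u = (u' + v)/(1 + u'v/c²), with u' = 0.2357c and v = 0.836c.
Numerator: 0.2357 + 0.836 = 1.0717. Denominator: 1 + (0.2357)(0.836) = 1.1970452.
u = 1.0717/1.1970452 = 0.89529, so the speed is 0.895c.

0.895c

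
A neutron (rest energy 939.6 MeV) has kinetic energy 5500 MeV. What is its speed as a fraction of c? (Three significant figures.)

0.989c

K = (γ−1)mc², so γ = 1 + 5500/939.6 = 6.8536.
Then v/c = √(1 − γ⁻²) = √(1 − 0.0212894) = √0.9787106 = 0.989.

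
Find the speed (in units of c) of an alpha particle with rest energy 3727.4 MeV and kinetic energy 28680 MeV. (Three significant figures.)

K = (γ−1)mc², so γ = 1 + 28680/3727.4 = 8.6944.
Then v/c = √(1 − γ⁻²) = √(1 − 0.0132288) = √0.9867712 = 0.993.

0.993c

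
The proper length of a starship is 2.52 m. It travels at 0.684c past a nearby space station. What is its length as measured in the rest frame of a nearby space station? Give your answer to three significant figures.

1.84 m

γ = 1/√(1 − β²) = 1/√(1 − 0.467856) = 1/√0.532144 = 1/0.729482 = 1.3708.
Length contraction: L = L₀/γ = 2.52/1.3708 = 1.84 m.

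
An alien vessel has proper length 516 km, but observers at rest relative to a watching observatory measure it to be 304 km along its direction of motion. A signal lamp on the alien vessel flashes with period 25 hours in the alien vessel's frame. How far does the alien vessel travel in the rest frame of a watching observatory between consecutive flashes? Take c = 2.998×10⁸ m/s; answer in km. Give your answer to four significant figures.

3.701×10^10 km

From L = L₀/γ: γ = 516/304 = 1.69737.
β = √(1 − 1/γ²) = 0.80803. Lab-frame period = γτ = 1.69737×25 hours = 42.434 hours. Distance = βc × γτ = 0.80803 × 2.998×10⁸ m/s × 152762.4 s = 3.7006×10^13 m = 3.701×10^10 km.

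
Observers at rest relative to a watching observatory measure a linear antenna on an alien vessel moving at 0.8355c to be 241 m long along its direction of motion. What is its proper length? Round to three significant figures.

439 m

β² = 0.69806025, so γ = 1/√0.30193975 = 1.8199.
Proper length: L₀ = γ·L = 1.8199 × 241 = 439 m.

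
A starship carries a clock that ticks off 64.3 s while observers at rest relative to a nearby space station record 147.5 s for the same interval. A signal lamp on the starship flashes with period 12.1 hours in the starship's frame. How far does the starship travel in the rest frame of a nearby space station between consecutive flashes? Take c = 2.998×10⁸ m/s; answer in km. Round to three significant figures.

2.70×10^10 km

From Δt = γΔτ: γ = 147.5/64.3 = 2.29393.
β = √(1 − 1/γ²) = 0.89998. Lab-frame period = γτ = 2.29393×12.1 hours = 27.757 hours. Distance = βc × γτ = 0.89998 × 2.998×10⁸ m/s × 99925.2 s = 2.6961×10^13 m = 2.70×10^10 km.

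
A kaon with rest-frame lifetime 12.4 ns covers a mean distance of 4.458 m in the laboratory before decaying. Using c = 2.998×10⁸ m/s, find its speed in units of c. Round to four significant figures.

0.7680c

d = βγcτ ⇒ βγ = d/(cτ) = 4.458 m / (3.71752 m) = 1.1992.
β = (βγ)/√(1+(βγ)²) = 1.1992/√2.43808 = 0.7680.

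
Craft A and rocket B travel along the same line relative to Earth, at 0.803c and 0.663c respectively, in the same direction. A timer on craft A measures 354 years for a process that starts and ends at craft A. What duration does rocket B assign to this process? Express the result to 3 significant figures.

Speed of craft A in rocket B's frame: u = (v_A − v_B)/(1 − v_A v_B/c²) = (0.803 − 0.663)/(1 − 0.803×0.663) = 0.14/0.467611 = 0.29939; |u| = 0.29939c.
γ for this relative speed: γ = 1/√(1 − 0.0896344) = 1.0481.
Craft A's interval is proper; time dilation gives Δt_B = γΔτ = 1.0481 × 354 years = 371 years.

371 years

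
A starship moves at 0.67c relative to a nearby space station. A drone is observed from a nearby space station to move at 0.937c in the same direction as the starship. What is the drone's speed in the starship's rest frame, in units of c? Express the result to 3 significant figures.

0.717c

Transform to the starship's frame: u' = (u − v)/(1 − uv/c²).
u' = (0.937 − 0.67)/(1 − 0.937×0.67) = 0.267/0.37221 = 0.71734.
Speed in the starship's frame: 0.717c (in the same direction).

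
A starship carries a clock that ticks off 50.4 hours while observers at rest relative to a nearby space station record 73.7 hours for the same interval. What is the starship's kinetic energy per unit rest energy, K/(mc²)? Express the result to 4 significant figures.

0.4623

γ = Δt/Δτ = 73.7/50.4 = 1.4623.
K/(mc²) = γ − 1 = 1.4623 − 1 = 0.4623.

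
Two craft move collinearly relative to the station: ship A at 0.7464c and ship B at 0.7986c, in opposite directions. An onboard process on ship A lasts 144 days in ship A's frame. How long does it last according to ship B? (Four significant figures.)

573.8 days

The velocity of ship A relative to ship B is (0.7464 + 0.7986)c / (1 + 0.7464×0.7986) = 0.968c; relative speed 0.968c.
γ for this relative speed: γ = 1/√(1 − 0.937024) = 3.9849.
The clock on ship A records proper time, so ship B measures Δt = γΔτ = 3.9849 × 144 = 573.8 days.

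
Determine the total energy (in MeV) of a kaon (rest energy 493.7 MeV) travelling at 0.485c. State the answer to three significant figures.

565 MeV

γ = 1/√(1 − β²) = 1/√(1 − 0.235225) = 1/√0.764775 = 1/0.874514 = 1.1435.
Total energy: E = γmc² = 1.1435 × 493.7 MeV = 565 MeV.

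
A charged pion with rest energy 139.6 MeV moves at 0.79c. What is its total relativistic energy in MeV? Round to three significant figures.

Lorentz factor: γ = (1 − 0.6241)^(−1/2) = 1.631.
Total energy: E = γmc² = 1.631 × 139.6 MeV = 228 MeV.

228 MeV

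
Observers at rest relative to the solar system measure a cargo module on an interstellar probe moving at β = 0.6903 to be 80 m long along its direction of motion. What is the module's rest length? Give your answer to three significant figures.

γ = 1/√(1 − β²) = 1/√(1 − 0.47651409) = 1/√0.52348591 = 1/0.723523 = 1.3821.
Proper length: L₀ = γ·L = 1.3821 × 80 = 111 m.

111 m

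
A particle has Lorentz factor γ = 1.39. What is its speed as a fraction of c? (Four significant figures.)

0.6946c

β = √(1 − 1/γ²) = √(1 − 1/1.9321) = √0.482428 = 0.6946.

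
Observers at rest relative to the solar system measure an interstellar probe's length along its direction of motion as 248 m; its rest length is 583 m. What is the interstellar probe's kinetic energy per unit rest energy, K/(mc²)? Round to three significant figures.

1.35

γ = L₀/L = 583/248 = 2.35081.
K/(mc²) = γ − 1 = 2.35081 − 1 = 1.35.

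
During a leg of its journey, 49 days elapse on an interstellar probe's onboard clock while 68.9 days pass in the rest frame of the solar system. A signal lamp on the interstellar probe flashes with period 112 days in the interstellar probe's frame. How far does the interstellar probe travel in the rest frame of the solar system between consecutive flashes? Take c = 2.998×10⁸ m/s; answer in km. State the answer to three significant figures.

2.87×10^12 km

γ = Δt/Δτ = 68.9/49 = 1.40612.
β = √(1 − 1/γ²) = 0.70301. Lab-frame period = γτ = 1.40612×112 days = 157.49 days. Distance = βc × γτ = 0.70301 × 2.998×10⁸ m/s × 13607136 s = 2.8679×10^15 m = 2.87×10^12 km.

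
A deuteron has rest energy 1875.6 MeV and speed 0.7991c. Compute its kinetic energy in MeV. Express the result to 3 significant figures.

1240 MeV

γ = 1/√(1 − β²) = 1/√(1 − 0.63856081) = 1/√0.36143919 = 1.66335.
Kinetic energy: K = (γ − 1)mc² = (1.66335 − 1) × 1875.6 MeV = 0.66335 × 1875.6 = 1240 MeV.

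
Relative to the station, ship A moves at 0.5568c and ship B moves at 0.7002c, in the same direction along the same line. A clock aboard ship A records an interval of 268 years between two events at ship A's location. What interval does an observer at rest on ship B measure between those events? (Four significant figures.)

Speed of ship A in ship B's frame: u = (v_A − v_B)/(1 − v_A v_B/c²) = (0.5568 − 0.7002)/(1 − 0.5568×0.7002) = −0.1434/0.61012864 = −0.23503; |u| = 0.23503c.
At |u| = 0.23503c, γ = (1 − 0.0552391)^(−1/2) = 1.0288.
The clock on ship A records proper time, so ship B measures Δt = γΔτ = 1.0288 × 268 = 275.7 years.

275.7 years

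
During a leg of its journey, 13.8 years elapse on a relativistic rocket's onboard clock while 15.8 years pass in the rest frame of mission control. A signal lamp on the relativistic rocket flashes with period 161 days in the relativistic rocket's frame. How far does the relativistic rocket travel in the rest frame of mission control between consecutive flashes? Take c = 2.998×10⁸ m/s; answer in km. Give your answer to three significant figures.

2.33×10^12 km

The time-dilation ratio gives γ = 15.8/13.8 = 1.14493.
β = √(1 − 1/γ²) = 0.48698. Lab-frame period = γτ = 1.14493×161 days = 184.33 days. Distance = βc × γτ = 0.48698 × 2.998×10⁸ m/s × 15926112 s = 2.3252×10^15 m = 2.33×10^12 km.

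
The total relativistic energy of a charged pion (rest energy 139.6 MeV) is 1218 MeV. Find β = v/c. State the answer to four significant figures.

Total energy E = γmc² gives γ = 1218/139.6 = 8.7249.
Hence β = √(1 − 1/γ²) = √(1 − 0.0131365) = √0.9868635 = 0.9934.

0.9934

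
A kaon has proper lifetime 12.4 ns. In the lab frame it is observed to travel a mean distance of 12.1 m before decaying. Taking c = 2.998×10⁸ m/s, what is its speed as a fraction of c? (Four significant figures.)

d = βγcτ ⇒ βγ = d/(cτ) = 12.10 m / (3.71752 m) = 3.2549.
β = (βγ)/√(1+(βγ)²) = 3.2549/√11.5944 = 0.9559.

0.9559c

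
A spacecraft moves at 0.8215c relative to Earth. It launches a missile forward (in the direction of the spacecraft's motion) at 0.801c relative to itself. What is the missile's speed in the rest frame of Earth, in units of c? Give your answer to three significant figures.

0.979c

In units of c, u = (u' + v)/(1 + u'v) with u' = 0.801 and v = 0.8215.
Numerator: 0.801 + 0.8215 = 1.6225. Denominator: 1 + (0.801)(0.8215) = 1.6580215.
u = 1.6225/1.6580215 = 0.97858, so the speed is 0.979c.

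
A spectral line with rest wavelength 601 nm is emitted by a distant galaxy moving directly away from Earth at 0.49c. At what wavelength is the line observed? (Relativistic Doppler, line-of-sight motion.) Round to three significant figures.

Relativistic Doppler for wavelength: λ_obs = λ_src · √((1+β)/(1−β)).
With β = 0.49: factor = √(1.49/0.51) = 1.7093.
λ_obs = 601 × 1.7093 = 1030 nm.

1030 nm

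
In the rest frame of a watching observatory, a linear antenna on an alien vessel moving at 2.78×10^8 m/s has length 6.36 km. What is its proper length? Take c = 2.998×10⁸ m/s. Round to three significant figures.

β = v/c = (2.78×10^8 m/s)/(2.998×10⁸ m/s) = 0.927285.
With β = 0.927285, γ = 1/√(1 − 0.927285²) = 1/√0.1401425 = 2.6713.
Proper length: L₀ = γ·L = 2.6713 × 6.36 = 17.0 km.

17.0 km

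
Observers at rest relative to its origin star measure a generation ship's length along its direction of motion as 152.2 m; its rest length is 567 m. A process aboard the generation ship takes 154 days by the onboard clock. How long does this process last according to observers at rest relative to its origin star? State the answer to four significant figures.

573.7 days

Length contraction gives γ = L₀/L = 567/152.2 = 3.72536.
Δt = γΔτ = 3.72536 × 154 = 573.7 days.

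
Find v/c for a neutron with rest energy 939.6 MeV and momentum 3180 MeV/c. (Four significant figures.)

0.9590

pc/(mc²) = 3180/939.6 = 3.3844 = βγ = β/√(1−β²).
So β² = x²/(1 + x²) with x = 3.3844: x² = 11.4542, β² = 11.4542/12.4542 = 0.919706, β = 0.9590.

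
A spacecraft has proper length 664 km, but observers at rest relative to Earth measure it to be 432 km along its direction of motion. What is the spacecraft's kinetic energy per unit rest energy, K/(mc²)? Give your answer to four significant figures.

0.5370

γ = L₀/L = 664/432 = 1.53704.
K/(mc²) = γ − 1 = 1.53704 − 1 = 0.5370.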